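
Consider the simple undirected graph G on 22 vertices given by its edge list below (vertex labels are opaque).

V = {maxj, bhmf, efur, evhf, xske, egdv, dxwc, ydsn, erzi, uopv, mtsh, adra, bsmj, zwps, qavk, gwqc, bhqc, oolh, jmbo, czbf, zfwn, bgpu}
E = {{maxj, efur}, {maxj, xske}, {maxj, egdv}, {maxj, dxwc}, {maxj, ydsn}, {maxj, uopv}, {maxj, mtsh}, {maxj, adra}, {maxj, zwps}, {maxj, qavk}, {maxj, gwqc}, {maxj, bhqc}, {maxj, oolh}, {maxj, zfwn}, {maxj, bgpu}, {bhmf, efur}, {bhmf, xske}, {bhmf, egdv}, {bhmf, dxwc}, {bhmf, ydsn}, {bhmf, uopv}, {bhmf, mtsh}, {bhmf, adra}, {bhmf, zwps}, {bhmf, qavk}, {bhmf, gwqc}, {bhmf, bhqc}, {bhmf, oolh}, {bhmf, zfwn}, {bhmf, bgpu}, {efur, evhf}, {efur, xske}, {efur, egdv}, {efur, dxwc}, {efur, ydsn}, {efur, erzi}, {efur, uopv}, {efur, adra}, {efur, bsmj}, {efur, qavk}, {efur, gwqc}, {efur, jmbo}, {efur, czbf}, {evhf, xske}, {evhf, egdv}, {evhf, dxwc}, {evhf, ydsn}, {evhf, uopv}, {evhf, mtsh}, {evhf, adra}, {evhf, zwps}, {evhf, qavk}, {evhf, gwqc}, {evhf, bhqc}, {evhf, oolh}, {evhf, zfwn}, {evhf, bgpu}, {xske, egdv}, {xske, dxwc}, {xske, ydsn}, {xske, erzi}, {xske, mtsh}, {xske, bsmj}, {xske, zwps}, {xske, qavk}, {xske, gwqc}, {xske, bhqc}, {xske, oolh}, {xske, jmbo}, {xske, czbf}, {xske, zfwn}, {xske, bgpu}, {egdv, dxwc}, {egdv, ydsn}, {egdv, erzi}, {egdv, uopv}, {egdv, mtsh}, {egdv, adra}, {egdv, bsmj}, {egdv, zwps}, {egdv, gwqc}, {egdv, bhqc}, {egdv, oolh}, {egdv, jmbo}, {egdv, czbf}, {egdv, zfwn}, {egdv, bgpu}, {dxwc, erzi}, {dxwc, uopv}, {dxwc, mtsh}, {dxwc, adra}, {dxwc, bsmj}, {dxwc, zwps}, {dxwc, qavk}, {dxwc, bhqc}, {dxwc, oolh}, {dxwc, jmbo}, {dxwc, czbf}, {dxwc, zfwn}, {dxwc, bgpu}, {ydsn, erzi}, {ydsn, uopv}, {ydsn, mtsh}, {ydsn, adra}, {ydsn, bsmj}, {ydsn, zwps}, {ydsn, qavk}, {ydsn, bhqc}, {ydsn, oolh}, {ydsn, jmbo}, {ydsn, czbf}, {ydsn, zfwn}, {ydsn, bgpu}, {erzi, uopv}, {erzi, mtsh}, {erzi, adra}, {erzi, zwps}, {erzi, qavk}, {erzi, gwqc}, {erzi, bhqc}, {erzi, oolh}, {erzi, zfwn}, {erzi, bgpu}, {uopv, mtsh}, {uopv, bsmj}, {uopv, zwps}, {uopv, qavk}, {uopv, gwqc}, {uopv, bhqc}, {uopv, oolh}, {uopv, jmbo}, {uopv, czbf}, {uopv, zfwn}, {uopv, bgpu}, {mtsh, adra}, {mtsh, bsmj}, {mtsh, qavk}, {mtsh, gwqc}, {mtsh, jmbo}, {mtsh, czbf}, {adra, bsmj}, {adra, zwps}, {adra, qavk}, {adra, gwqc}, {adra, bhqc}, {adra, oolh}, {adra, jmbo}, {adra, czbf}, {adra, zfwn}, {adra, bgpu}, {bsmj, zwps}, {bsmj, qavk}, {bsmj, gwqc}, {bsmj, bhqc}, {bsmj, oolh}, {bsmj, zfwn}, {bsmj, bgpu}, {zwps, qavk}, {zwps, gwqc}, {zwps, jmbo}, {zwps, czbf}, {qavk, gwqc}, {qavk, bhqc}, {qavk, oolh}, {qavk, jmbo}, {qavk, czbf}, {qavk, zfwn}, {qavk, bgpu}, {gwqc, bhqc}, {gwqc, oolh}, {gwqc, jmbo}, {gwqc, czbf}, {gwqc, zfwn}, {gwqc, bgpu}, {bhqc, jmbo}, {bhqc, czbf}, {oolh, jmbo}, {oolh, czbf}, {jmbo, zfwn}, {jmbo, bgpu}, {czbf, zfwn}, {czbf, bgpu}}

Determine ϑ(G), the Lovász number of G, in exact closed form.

7

N(bhqc) = {maxj, bhmf, evhf, xske, egdv, dxwc, ydsn, erzi, uopv, adra, bsmj, qavk, gwqc, jmbo, czbf}, |N(bhqc)| = 15.
deg(oolh) = 15; N(oolh) = {maxj, bhmf, evhf, xske, egdv, dxwc, ydsn, erzi, uopv, adra, bsmj, qavk, gwqc, jmbo, czbf}.
N(ydsn) = {maxj, bhmf, efur, evhf, xske, egdv, erzi, uopv, mtsh, adra, bsmj, zwps, qavk, bhqc, oolh, jmbo, czbf, zfwn, bgpu}, |N(ydsn)| = 19.
deg(erzi) = 15; N(erzi) = {efur, xske, egdv, dxwc, ydsn, uopv, mtsh, adra, zwps, qavk, gwqc, bhqc, oolh, zfwn, bgpu}.
Complete multipartite on [7, 7, 3, 3, 2]: sandwich collapses at ϑ=7.
≈ 7.0000 (to 4 d.p.).
α=7, χ(Ḡ)=7; ϑ=7 lies between (collapsed).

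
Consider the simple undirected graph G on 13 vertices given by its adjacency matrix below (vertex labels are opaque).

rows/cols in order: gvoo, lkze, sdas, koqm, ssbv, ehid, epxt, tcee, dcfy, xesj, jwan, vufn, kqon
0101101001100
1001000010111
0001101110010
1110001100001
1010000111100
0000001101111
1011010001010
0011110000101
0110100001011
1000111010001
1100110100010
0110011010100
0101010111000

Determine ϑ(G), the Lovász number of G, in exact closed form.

Vertex jwan has 6 neighbors: gvoo, lkze, ssbv, ehid, tcee, vufn.
Vertex kqon has 6 neighbors: lkze, koqm, ehid, tcee, dcfy, xesj.
N(epxt) = {gvoo, sdas, koqm, ehid, xesj, vufn}, |N(epxt)| = 6.
Vertex sdas has 6 neighbors: koqm, ssbv, epxt, tcee, dcfy, vufn.
Every vertex has degree 6 (N=13); SR(13,6,2,3) — a Paley graph.
Distinct eigenvalues (to 4 d.p.): [6.0, 1.3028, -2.3028].
−13·(-sqrt(13)/2 - 1/2) / ((6)−(-sqrt(13)/2 - 1/2)) = sqrt(13) = ϑ(G).
ϑ(G) ≈ 3.605551275.

sqrt(13)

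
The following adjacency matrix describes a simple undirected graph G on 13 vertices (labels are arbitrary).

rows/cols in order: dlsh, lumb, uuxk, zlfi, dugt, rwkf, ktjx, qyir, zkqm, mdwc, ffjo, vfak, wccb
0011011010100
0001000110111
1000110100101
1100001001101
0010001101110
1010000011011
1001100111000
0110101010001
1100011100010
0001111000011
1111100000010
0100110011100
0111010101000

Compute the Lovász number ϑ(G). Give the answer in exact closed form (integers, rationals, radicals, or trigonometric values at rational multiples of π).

sqrt(13)

N(ffjo) = {dlsh, lumb, uuxk, zlfi, dugt, vfak}, |N(ffjo)| = 6.
Vertex zlfi has 6 neighbors: dlsh, lumb, ktjx, mdwc, ffjo, wccb.
N(dlsh) = {uuxk, zlfi, rwkf, ktjx, zkqm, ffjo}, |N(dlsh)| = 6.
Vertex wccb has 6 neighbors: lumb, uuxk, zlfi, rwkf, qyir, mdwc.
Every vertex has degree 6 (N=13); strongly regular (13,6,2,3).
spec(A) ≈ [6.0, 1.303, -2.303] (distinct, 3 d.p.).
λ_max=6, λ_min=-sqrt(13)/2 - 1/2; ϑ = −13·λ_min/(λ_max−λ_min) = sqrt(13).
Numerically 3.60555.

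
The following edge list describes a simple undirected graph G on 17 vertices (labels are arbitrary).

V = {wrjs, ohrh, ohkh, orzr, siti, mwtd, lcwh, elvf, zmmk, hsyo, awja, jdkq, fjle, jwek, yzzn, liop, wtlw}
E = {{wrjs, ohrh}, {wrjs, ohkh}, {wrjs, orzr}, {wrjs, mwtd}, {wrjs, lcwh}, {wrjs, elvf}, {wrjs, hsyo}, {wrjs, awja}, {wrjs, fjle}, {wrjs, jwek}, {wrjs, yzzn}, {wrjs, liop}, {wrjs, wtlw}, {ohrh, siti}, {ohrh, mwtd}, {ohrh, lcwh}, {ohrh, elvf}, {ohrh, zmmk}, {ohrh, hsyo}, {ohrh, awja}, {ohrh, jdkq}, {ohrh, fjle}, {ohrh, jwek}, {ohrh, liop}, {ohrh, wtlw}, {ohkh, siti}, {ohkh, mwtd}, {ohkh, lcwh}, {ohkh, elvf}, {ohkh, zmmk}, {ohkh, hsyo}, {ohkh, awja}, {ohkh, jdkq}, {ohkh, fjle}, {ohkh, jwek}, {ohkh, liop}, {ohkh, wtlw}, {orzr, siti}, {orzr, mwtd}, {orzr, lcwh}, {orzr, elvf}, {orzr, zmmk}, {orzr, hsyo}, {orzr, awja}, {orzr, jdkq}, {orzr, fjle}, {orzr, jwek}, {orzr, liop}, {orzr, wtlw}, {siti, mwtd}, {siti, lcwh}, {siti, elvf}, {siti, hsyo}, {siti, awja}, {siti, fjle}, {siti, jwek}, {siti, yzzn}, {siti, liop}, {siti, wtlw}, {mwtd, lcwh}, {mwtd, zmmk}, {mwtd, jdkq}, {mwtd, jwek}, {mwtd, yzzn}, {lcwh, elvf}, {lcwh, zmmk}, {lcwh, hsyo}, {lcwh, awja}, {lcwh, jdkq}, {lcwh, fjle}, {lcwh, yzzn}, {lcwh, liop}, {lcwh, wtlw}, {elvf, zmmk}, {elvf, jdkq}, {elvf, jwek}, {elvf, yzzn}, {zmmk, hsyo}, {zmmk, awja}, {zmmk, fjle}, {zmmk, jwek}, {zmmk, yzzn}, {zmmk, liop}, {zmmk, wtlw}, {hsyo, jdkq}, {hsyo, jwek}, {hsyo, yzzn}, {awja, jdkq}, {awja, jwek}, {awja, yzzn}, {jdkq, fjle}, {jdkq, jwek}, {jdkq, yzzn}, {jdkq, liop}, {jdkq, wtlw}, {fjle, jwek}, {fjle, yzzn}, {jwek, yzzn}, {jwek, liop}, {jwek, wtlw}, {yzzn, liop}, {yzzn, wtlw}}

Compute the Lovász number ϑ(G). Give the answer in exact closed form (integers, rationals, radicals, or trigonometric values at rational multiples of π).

Vertex jdkq has 13 neighbors: ohrh, ohkh, orzr, mwtd, lcwh, elvf, hsyo, awja, fjle, jwek, yzzn, liop, wtlw.
Vertex siti has 13 neighbors: ohrh, ohkh, orzr, mwtd, lcwh, elvf, hsyo, awja, fjle, jwek, yzzn, liop, wtlw.
N(fjle) = {wrjs, ohrh, ohkh, orzr, siti, lcwh, zmmk, jdkq, jwek, yzzn}, |N(fjle)| = 10.
deg(awja) = 10; N(awja) = {wrjs, ohrh, ohkh, orzr, siti, lcwh, zmmk, jdkq, jwek, yzzn}.
K_{7,4,4,2} (perfect); ϑ(G) = α(G) = max{7,4,4,2} = 7.
ϑ(G) ≈ 7.0000000.
Sandwich: α(G)=7 ≤ ϑ(G)=7 ≤ χ(Ḡ)=7 (collapsed).

7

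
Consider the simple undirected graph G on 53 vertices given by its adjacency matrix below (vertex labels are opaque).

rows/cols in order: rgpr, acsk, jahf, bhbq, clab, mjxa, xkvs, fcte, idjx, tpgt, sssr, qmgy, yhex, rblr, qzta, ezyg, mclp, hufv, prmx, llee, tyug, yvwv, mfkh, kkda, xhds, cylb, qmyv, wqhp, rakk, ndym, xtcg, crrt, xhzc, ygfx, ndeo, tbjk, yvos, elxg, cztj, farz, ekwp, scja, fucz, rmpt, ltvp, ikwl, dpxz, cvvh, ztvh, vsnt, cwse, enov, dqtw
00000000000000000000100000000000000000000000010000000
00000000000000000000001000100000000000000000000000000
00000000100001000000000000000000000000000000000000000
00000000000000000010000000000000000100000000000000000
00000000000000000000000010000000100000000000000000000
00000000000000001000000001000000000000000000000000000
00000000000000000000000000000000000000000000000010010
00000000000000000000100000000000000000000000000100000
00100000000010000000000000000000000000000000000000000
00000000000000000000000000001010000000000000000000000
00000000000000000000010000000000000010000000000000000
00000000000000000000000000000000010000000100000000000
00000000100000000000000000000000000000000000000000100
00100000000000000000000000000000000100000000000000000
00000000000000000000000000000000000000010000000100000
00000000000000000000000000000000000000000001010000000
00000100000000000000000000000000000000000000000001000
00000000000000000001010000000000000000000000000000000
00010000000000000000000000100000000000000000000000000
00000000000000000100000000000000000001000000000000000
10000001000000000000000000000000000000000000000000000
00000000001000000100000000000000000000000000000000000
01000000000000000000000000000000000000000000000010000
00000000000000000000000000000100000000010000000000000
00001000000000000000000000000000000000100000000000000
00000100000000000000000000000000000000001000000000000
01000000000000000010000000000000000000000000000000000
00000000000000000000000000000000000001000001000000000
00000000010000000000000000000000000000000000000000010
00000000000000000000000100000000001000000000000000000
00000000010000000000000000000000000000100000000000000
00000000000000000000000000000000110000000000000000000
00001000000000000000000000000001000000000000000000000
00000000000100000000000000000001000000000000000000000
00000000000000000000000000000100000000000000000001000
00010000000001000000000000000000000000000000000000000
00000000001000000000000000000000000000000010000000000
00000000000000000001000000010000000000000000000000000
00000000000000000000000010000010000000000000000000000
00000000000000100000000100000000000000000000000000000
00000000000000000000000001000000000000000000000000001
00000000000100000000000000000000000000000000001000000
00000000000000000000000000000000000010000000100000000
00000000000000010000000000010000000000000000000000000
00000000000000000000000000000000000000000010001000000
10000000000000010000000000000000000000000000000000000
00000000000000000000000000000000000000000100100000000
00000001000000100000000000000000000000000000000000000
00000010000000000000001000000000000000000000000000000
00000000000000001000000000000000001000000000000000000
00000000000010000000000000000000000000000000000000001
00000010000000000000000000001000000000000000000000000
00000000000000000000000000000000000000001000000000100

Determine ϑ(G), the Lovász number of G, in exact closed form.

Vertex ztvh has 2 neighbors: xkvs, mfkh.
deg(vsnt) = 2; N(vsnt) = {mclp, ndeo}.
N(rmpt) = {ezyg, wqhp}, |N(rmpt)| = 2.
N(tbjk) = {bhbq, rblr}, |N(tbjk)| = 2.
deg(v) = 2 for all v (|V|=53); this is C_{53}, the 53-cycle.
spec(A) ≈ [2.0, 1.986, 1.944, 1.8748, 1.7793, 1.6588, 1.515, 1.35, 1.166, 0.9656, 0.7517, 0.5272, 0.2953, 0.0593, -0.1776, -0.412, -0.6405, -0.8601, -1.0676, -1.2602, -1.435, -1.5897, -1.7221, -1.8303, -1.9128, -1.9685, -1.9965] (distinct, 4 d.p.).
Lovász: ϑ = −53(-2*cos(pi/53))/(2+-(-1)*2*cos(pi/53)) = 53*cos(pi/53)/(cos(pi/53) + 1).
≈ 26.47670899 (to 8 d.p.).
Sandwich: α(G)=26 ≤ ϑ(G)=53*cos(pi/53)/(cos(pi/53) + 1) ≤ χ(Ḡ)=27 (both strict).

53*cos(pi/53)/(cos(pi/53) + 1)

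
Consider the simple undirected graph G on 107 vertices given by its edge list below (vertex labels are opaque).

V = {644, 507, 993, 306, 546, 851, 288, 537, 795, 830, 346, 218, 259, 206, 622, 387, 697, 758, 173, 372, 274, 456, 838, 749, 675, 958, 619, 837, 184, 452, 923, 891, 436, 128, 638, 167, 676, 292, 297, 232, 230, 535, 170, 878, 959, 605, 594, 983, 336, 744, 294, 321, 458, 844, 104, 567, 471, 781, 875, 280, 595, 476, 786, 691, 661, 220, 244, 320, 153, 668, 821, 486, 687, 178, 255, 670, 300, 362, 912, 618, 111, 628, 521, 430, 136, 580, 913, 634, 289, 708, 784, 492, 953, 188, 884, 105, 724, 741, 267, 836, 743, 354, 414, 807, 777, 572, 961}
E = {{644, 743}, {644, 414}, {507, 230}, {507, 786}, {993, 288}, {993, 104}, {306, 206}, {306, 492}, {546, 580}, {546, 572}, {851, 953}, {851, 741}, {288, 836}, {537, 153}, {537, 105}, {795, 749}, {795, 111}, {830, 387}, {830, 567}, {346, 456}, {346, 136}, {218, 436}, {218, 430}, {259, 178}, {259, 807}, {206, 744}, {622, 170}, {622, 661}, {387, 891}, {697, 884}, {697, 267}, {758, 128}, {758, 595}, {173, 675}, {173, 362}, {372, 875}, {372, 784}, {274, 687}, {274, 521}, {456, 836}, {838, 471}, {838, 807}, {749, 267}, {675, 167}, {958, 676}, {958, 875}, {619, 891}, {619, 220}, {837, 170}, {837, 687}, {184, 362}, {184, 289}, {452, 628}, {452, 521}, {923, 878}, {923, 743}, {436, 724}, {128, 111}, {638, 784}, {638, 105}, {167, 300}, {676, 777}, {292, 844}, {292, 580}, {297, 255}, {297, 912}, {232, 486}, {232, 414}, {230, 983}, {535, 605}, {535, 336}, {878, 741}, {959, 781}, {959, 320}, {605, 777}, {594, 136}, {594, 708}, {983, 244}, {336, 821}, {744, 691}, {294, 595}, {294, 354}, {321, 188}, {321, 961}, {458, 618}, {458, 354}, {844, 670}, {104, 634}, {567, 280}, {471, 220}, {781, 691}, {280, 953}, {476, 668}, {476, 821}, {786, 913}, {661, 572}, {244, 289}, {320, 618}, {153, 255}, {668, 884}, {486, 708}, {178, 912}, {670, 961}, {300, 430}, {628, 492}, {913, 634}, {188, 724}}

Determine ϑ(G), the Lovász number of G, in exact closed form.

deg(111) = 2; N(111) = {795, 128}.
N(259) = {178, 807}, |N(259)| = 2.
N(184) = {362, 289}, |N(184)| = 2.
Vertex 891 has 2 neighbors: 387, 619.
G on 107 vertices is 2-regular; this is C_{107}, the 107-cycle.
A has 54 distinct eigenvalues ≈ [2.0, 1.9966, 1.9862, 1.969, 1.9451, 1.9144, 1.8771, 1.8334, 1.7833, 1.7271, 1.665, 1.5971, 1.5237, 1.445, 1.3614, 1.273, 1.1803, 1.0835, 0.983, 0.8791, 0.7721, 0.6625, 0.5506, 0.4369, 0.3216, 0.2052, 0.0881, -0.0294, -0.1467, -0.2635, -0.3794, -0.494, -0.6069, -0.7176, -0.826, -0.9314, -1.0337, -1.1324, -1.2272, -1.3178, -1.4038, -1.485, -1.561, -1.6317, -1.6968, -1.756, -1.8092, -1.8561, -1.8966, -1.9306, -1.9579, -1.9785, -1.9922, -1.9991].
With N=107: ϑ(G) = 107·(-(-1)*2*cos(pi/107))/(2−(-2*cos(pi/107))) = 107*cos(pi/107)/(cos(pi/107) + 1).
≈ 53.4885 (to 4 d.p.).
Sandwich: α(G)=53 ≤ ϑ(G)=107*cos(pi/107)/(cos(pi/107) + 1) ≤ χ(Ḡ)=54 (both strict).

107*cos(pi/107)/(cos(pi/107) + 1)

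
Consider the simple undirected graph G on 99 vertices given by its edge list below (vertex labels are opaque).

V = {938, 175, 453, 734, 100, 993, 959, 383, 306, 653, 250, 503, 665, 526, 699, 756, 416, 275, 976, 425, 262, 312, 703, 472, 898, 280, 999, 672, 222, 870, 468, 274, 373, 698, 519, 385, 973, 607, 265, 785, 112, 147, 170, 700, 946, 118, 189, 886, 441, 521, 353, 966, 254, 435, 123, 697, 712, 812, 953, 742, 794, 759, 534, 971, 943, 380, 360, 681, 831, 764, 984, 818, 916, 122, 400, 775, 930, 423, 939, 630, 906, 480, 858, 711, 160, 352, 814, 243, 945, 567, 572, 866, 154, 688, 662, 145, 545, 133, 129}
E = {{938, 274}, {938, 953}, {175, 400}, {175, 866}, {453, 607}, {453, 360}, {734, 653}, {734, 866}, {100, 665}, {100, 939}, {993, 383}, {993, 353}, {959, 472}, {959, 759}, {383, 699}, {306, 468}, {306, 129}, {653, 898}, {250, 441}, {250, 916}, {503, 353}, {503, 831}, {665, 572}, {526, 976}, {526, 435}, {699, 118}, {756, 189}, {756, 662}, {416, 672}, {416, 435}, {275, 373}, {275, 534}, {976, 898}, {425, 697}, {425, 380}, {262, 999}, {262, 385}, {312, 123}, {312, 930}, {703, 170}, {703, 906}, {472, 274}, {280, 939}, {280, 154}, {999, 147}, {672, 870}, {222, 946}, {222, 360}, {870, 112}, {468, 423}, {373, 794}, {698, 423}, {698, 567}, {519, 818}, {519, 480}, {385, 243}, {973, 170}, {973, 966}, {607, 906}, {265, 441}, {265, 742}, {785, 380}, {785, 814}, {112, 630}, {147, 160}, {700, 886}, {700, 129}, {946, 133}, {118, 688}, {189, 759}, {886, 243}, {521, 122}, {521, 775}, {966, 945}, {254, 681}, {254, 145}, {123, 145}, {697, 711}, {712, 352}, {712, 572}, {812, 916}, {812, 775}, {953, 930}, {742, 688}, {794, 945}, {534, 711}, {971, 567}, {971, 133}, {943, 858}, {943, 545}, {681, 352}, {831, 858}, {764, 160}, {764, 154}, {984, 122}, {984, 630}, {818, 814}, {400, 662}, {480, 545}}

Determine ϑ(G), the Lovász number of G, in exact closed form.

99*cos(pi/99)/(cos(pi/99) + 1)

deg(545) = 2; N(545) = {943, 480}.
Vertex 306 has 2 neighbors: 468, 129.
Vertex 711 has 2 neighbors: 697, 534.
Vertex 812 has 2 neighbors: 916, 775.
99-vertex 2-regular graph: the odd cycle C_{99}.
spec(A) ≈ [2.0, 1.996, 1.984, 1.964, 1.936, 1.9, 1.857, 1.806, 1.748, 1.683, 1.611, 1.532, 1.447, 1.357, 1.261, 1.16, 1.054, 0.945, 0.831, 0.714, 0.594, 0.472, 0.347, 0.222, 0.095, -0.032, -0.158, -0.285, -0.41, -0.533, -0.654, -0.773, -0.888, -1.0, -1.108, -1.211, -1.31, -1.403, -1.491, -1.572, -1.647, -1.716, -1.778, -1.832, -1.879, -1.919, -1.951, -1.975, -1.991, -1.999] (distinct, 3 d.p.).
λ_max=2, λ_min=-2*cos(pi/99); ϑ = −99·λ_min/(λ_max−λ_min) = 99*cos(pi/99)/(cos(pi/99) + 1).
= 49.4875… (decimal).
α=49, χ(Ḡ)=50; ϑ=99*cos(pi/99)/(cos(pi/99) + 1) lies between (both strict).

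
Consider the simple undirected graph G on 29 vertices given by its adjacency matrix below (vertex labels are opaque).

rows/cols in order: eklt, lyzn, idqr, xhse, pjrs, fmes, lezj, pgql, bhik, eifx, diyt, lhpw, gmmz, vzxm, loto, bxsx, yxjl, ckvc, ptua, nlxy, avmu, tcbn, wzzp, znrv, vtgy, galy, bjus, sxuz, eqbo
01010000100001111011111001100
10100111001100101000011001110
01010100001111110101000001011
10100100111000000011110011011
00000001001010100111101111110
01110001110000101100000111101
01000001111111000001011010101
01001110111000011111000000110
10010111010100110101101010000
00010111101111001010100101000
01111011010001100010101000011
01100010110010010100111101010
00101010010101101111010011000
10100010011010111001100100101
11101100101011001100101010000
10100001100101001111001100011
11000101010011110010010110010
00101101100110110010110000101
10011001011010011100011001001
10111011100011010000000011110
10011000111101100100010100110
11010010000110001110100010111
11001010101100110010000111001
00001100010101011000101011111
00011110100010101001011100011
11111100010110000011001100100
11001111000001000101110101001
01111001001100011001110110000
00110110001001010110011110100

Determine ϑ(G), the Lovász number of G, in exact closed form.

sqrt(29)

deg(bxsx) = 14; N(bxsx) = {eklt, idqr, pgql, bhik, lhpw, vzxm, yxjl, ckvc, ptua, nlxy, wzzp, znrv, sxuz, eqbo}.
N(znrv) = {pjrs, fmes, eifx, lhpw, vzxm, bxsx, yxjl, avmu, wzzp, vtgy, galy, bjus, sxuz, eqbo}, |N(znrv)| = 14.
N(gmmz) = {idqr, pjrs, lezj, eifx, lhpw, vzxm, loto, yxjl, ckvc, ptua, nlxy, tcbn, vtgy, galy}, |N(gmmz)| = 14.
deg(ptua) = 14; N(ptua) = {eklt, xhse, pjrs, pgql, eifx, diyt, gmmz, bxsx, yxjl, ckvc, tcbn, wzzp, galy, eqbo}.
Every vertex has degree 14 (N=29); strongly regular (29,14,6,7).
Distinct eigenvalues (to 5 d.p.): [14.0, 2.19258, -3.19258].
With N=29: ϑ(G) = 29·(-(-sqrt(29)/2 - 1/2))/(14−(-sqrt(29)/2 - 1/2)) = sqrt(29).
≈ 5.385164807 (to 9 d.p.).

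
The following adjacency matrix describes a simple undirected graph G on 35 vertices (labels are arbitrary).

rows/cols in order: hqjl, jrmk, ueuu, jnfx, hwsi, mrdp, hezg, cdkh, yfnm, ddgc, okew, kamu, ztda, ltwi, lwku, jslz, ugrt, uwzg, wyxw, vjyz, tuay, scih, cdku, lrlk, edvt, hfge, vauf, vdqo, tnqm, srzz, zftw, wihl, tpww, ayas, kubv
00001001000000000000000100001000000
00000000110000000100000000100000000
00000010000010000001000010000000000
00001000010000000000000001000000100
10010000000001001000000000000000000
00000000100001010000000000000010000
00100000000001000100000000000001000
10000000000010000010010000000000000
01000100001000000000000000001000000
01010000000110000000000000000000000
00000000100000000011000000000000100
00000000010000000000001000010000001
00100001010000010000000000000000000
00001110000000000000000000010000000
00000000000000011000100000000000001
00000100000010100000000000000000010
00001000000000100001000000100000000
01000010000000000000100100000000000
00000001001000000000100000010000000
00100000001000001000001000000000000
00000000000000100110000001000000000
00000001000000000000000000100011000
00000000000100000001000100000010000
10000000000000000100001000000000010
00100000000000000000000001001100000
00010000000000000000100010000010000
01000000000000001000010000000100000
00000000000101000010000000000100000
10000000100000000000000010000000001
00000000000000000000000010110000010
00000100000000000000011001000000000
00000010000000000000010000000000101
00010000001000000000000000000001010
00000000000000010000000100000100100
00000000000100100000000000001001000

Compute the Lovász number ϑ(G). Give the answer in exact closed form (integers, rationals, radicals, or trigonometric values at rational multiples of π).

15

Vertex cdkh has 4 neighbors: hqjl, ztda, wyxw, scih.
Vertex vauf has 4 neighbors: jrmk, ugrt, scih, srzz.
N(scih) = {cdkh, vauf, zftw, wihl}, |N(scih)| = 4.
deg(vdqo) = 4; N(vdqo) = {kamu, ltwi, wyxw, srzz}.
deg(v) = 4 for all v (|V|=35); this is K(7,3), the Kneser graph.
A has 4 distinct eigenvalues ≈ [4.0, 2.0, -1.0, -3.0].
With N=35: ϑ(G) = 35·(-1*(-3))/(4−(-3)) = 15.
ϑ(G) ≈ 15.0000.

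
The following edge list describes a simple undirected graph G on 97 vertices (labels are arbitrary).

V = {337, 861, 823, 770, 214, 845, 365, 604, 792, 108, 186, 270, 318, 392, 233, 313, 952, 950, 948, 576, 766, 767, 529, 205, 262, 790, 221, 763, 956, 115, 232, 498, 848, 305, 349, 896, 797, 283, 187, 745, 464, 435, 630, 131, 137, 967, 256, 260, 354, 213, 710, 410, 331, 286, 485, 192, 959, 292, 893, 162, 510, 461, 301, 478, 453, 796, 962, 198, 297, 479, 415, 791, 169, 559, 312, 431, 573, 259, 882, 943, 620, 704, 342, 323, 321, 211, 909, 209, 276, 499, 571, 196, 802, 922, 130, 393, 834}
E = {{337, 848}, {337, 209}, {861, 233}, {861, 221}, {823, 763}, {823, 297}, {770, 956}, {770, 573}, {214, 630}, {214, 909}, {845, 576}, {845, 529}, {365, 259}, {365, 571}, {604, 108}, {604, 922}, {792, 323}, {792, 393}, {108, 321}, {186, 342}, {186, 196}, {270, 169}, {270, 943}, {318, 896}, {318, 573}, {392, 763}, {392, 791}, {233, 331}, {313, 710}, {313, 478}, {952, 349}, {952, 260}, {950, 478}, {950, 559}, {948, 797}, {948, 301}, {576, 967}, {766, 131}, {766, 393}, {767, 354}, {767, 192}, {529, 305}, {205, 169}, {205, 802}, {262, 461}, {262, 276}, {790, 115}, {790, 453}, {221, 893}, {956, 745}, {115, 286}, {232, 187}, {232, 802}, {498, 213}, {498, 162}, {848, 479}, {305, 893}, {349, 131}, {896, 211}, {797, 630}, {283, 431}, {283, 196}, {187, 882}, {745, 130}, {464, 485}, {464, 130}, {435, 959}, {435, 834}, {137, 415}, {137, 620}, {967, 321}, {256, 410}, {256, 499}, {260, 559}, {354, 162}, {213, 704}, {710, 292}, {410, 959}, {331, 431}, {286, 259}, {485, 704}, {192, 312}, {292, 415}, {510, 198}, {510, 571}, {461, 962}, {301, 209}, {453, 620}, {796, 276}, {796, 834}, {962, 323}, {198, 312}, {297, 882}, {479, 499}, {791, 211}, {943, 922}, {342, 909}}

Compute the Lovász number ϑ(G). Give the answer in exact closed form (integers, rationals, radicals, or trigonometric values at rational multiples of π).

97*cos(pi/97)/(cos(pi/97) + 1)

N(192) = {767, 312}, |N(192)| = 2.
Vertex 305 has 2 neighbors: 529, 893.
deg(131) = 2; N(131) = {766, 349}.
Vertex 393 has 2 neighbors: 792, 766.
Regular of degree 2 on 97 vertices: connected 2-regular on 97 ⇒ C_{97}.
spec(A) ≈ [2.0, 1.996, 1.983, 1.962, 1.933, 1.896, 1.851, 1.798, 1.737, 1.67, 1.595, 1.513, 1.426, 1.332, 1.232, 1.128, 1.019, 0.905, 0.788, 0.667, 0.544, 0.418, 0.29, 0.162, 0.032, -0.097, -0.226, -0.354, -0.481, -0.606, -0.728, -0.847, -0.962, -1.074, -1.181, -1.283, -1.379, -1.47, -1.555, -1.633, -1.704, -1.769, -1.825, -1.874, -1.916, -1.949, -1.974, -1.991, -1.999] (distinct, 3 d.p.).
With N=97: ϑ(G) = 97·(-(-1)*2*cos(pi/97))/(2−(-2*cos(pi/97))) = 97*cos(pi/97)/(cos(pi/97) + 1).
Numerically 48.487279214.
Lovász sandwich 48 ≤ 97*cos(pi/97)/(cos(pi/97) + 1) ≤ 49: both strict.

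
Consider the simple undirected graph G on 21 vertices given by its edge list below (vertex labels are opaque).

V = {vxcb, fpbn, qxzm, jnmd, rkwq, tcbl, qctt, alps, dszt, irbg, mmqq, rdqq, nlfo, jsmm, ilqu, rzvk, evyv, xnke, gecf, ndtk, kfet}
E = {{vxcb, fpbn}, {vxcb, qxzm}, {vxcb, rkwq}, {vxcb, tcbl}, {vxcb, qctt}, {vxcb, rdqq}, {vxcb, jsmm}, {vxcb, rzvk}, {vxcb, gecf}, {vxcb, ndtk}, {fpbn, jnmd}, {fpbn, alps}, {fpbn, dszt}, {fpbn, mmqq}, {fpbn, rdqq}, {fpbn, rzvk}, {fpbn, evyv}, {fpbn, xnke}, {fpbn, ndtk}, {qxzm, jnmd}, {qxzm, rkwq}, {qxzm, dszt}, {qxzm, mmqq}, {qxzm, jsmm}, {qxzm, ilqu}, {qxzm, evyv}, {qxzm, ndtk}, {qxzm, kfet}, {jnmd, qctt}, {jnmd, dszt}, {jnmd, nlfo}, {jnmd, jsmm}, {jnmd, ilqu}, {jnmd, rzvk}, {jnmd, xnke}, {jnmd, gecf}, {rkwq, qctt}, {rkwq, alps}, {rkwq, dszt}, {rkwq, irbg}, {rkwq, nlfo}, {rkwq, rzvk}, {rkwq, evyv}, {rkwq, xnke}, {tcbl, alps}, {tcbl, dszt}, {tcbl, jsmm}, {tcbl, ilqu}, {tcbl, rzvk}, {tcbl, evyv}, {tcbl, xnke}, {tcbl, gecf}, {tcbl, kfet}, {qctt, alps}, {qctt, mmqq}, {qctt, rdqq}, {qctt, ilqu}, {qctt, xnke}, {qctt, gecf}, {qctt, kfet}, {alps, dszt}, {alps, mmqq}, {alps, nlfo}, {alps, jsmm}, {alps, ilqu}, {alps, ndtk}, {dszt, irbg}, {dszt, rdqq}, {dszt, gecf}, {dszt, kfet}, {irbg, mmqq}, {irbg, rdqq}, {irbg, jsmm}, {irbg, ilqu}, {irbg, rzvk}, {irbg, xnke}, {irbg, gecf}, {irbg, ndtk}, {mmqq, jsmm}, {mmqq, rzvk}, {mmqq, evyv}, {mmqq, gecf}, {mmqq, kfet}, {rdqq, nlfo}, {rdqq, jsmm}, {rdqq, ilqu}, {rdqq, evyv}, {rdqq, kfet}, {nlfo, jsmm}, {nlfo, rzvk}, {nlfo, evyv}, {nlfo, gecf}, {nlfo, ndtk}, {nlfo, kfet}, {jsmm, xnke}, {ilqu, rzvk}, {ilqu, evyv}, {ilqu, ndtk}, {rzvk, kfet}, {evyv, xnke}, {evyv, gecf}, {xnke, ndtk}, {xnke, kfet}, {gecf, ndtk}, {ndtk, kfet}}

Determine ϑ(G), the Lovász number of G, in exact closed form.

deg(rdqq) = 10; N(rdqq) = {vxcb, fpbn, qctt, dszt, irbg, nlfo, jsmm, ilqu, evyv, kfet}.
Vertex jsmm has 10 neighbors: vxcb, qxzm, jnmd, tcbl, alps, irbg, mmqq, rdqq, nlfo, xnke.
N(ilqu) = {qxzm, jnmd, tcbl, qctt, alps, irbg, rdqq, rzvk, evyv, ndtk}, |N(ilqu)| = 10.
N(irbg) = {rkwq, dszt, mmqq, rdqq, jsmm, ilqu, rzvk, xnke, gecf, ndtk}, |N(irbg)| = 10.
10-regular, N=21; Kneser K(7,2) on C(7,2)=21 vertices.
A has 3 distinct eigenvalues ≈ [10.0, 1.0, -4.0].
Lovász (edge-transitive): ϑ = −21·(-4)/((10)−(-4)) = 6.
= 6.000000000… (decimal).

6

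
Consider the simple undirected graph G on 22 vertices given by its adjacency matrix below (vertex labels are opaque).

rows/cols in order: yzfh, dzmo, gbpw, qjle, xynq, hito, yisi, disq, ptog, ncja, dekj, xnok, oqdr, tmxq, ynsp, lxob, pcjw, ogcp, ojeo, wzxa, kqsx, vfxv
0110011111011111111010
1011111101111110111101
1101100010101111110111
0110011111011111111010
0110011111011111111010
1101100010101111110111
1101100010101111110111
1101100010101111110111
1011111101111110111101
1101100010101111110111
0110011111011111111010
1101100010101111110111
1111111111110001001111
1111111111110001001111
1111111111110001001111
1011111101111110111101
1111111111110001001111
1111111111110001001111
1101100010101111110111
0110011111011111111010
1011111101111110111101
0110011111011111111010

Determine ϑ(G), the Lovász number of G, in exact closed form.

N(ptog) = {yzfh, gbpw, qjle, xynq, hito, yisi, disq, ncja, dekj, xnok, oqdr, tmxq, ynsp, pcjw, ogcp, ojeo, wzxa, vfxv}, |N(ptog)| = 18.
Vertex kqsx has 18 neighbors: yzfh, gbpw, qjle, xynq, hito, yisi, disq, ncja, dekj, xnok, oqdr, tmxq, ynsp, pcjw, ogcp, ojeo, wzxa, vfxv.
N(wzxa) = {dzmo, gbpw, hito, yisi, disq, ptog, ncja, xnok, oqdr, tmxq, ynsp, lxob, pcjw, ogcp, ojeo, kqsx}, |N(wzxa)| = 16.
N(hito) = {yzfh, dzmo, qjle, xynq, ptog, dekj, oqdr, tmxq, ynsp, lxob, pcjw, ogcp, wzxa, kqsx, vfxv}, |N(hito)| = 15.
Complete multipartite on [7, 6, 5, 4]: sandwich collapses at ϑ=7.
ϑ(G) ≈ 7.00000.
7 ≤ 7 ≤ 7: collapsed.

7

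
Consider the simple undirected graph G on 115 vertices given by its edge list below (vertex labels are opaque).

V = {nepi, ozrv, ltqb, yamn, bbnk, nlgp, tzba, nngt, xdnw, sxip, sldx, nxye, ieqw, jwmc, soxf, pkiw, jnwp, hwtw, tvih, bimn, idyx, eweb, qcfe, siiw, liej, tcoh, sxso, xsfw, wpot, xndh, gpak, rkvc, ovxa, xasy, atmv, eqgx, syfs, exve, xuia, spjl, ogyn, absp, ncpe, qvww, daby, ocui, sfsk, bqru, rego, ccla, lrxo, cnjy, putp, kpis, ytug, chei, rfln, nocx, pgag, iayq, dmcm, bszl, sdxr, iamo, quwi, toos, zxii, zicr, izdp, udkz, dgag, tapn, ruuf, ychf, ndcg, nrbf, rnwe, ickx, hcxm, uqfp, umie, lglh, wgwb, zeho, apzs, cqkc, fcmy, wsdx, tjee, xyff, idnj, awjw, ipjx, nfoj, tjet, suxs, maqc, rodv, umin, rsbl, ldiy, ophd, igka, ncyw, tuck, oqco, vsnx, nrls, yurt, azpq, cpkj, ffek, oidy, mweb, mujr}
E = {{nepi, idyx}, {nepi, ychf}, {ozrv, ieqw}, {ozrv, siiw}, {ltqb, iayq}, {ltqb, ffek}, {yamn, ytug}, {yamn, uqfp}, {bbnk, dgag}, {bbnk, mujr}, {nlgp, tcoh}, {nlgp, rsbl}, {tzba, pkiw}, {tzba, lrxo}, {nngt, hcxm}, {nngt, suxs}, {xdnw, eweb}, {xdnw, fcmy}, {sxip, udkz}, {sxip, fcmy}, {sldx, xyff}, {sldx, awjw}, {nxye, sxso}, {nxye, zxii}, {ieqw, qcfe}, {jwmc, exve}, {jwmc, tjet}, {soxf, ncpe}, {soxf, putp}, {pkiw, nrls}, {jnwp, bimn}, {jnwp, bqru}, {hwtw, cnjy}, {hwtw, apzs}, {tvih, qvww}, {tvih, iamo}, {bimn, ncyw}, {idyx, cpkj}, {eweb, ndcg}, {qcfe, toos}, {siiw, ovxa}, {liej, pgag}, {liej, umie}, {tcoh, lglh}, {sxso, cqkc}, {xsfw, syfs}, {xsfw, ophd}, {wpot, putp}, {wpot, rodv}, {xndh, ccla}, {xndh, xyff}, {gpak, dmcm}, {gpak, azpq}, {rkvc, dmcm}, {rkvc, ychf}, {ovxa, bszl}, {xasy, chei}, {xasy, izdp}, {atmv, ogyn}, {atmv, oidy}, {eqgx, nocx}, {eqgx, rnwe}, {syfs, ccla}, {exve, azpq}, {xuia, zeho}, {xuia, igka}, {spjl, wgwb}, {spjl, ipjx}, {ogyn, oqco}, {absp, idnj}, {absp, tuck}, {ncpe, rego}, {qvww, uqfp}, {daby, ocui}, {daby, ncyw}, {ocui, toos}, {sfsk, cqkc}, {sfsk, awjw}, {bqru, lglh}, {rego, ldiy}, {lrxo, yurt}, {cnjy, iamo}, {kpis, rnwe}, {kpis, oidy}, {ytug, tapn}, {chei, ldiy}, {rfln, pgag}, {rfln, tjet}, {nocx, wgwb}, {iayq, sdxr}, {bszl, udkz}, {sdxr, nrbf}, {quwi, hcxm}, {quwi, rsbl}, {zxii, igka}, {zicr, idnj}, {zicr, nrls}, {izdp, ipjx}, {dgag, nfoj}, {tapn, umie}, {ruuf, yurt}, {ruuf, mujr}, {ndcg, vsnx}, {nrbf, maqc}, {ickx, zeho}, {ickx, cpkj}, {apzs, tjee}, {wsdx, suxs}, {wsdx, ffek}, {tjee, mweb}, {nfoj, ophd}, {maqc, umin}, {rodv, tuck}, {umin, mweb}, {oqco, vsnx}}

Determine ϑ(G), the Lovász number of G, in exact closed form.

Vertex oidy has 2 neighbors: atmv, kpis.
deg(eqgx) = 2; N(eqgx) = {nocx, rnwe}.
Vertex hcxm has 2 neighbors: nngt, quwi.
deg(zxii) = 2; N(zxii) = {nxye, igka}.
115-vertex 2-regular graph: a single 115-cycle (edge-transitive).
spec(A) ≈ [2.0, 1.997016, 1.988071, 1.973194, 1.952428, 1.925835, 1.893494, 1.855503, 1.811974, 1.763037, 1.708839, 1.649541, 1.58532, 1.516368, 1.44289, 1.365106, 1.283249, 1.197561, 1.1083, 1.01573, 0.92013, 0.821784, 0.720985, 0.618034, 0.513239, 0.406912, 0.299371, 0.190936, 0.081932, -0.027317, -0.136485, -0.245245, -0.353273, -0.460247, -0.565848, -0.669759, -0.771672, -0.871282, -0.968292, -1.062411, -1.153361, -1.240868, -1.324672, -1.404522, -1.480181, -1.551423, -1.618034, -1.679817, -1.736586, -1.788173, -1.834423, -1.875198, -1.910377, -1.939855, -1.963543, -1.981372, -1.993287, -1.999254] (distinct, 6 d.p.).
ϑ = −N·λ_min/(λ_max−λ_min) = −115·(-2*cos(pi/115))/(2−(-2*cos(pi/115))) = 115*cos(pi/115)/(cos(pi/115) + 1).
≈ 57.4893 (to 4 d.p.).
Lovász sandwich 57 ≤ 115*cos(pi/115)/(cos(pi/115) + 1) ≤ 58: both strict.

115*cos(pi/115)/(cos(pi/115) + 1)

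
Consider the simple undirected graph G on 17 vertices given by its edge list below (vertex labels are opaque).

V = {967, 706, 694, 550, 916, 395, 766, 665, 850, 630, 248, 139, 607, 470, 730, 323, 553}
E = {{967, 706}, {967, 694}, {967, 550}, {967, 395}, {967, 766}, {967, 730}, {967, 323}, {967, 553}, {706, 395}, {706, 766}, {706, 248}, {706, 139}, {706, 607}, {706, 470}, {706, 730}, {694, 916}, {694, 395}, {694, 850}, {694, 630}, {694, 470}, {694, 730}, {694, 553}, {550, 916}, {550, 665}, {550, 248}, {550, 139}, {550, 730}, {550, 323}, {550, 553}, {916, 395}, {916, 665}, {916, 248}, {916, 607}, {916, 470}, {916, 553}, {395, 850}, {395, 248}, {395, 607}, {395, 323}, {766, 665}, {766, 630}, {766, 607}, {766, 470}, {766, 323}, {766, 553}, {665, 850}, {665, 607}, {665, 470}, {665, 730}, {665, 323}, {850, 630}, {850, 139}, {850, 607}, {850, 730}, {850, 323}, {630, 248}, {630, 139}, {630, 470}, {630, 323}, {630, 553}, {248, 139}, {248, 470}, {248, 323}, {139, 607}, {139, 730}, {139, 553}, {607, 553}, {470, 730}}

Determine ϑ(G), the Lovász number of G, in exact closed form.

sqrt(17)

N(550) = {967, 916, 665, 248, 139, 730, 323, 553}, |N(550)| = 8.
deg(730) = 8; N(730) = {967, 706, 694, 550, 665, 850, 139, 470}.
deg(470) = 8; N(470) = {706, 694, 916, 766, 665, 630, 248, 730}.
N(706) = {967, 395, 766, 248, 139, 607, 470, 730}, |N(706)| = 8.
Regular of degree 8 on 17 vertices: Paley(17): SR with (k,λ,μ)=(8,3,4).
spec(A) ≈ [8.0, 1.561553, -2.561553] (distinct, 6 d.p.).
λ_max=8, λ_min=-sqrt(17)/2 - 1/2; ϑ = −17·λ_min/(λ_max−λ_min) = sqrt(17).
≈ 4.1231056 (to 7 d.p.).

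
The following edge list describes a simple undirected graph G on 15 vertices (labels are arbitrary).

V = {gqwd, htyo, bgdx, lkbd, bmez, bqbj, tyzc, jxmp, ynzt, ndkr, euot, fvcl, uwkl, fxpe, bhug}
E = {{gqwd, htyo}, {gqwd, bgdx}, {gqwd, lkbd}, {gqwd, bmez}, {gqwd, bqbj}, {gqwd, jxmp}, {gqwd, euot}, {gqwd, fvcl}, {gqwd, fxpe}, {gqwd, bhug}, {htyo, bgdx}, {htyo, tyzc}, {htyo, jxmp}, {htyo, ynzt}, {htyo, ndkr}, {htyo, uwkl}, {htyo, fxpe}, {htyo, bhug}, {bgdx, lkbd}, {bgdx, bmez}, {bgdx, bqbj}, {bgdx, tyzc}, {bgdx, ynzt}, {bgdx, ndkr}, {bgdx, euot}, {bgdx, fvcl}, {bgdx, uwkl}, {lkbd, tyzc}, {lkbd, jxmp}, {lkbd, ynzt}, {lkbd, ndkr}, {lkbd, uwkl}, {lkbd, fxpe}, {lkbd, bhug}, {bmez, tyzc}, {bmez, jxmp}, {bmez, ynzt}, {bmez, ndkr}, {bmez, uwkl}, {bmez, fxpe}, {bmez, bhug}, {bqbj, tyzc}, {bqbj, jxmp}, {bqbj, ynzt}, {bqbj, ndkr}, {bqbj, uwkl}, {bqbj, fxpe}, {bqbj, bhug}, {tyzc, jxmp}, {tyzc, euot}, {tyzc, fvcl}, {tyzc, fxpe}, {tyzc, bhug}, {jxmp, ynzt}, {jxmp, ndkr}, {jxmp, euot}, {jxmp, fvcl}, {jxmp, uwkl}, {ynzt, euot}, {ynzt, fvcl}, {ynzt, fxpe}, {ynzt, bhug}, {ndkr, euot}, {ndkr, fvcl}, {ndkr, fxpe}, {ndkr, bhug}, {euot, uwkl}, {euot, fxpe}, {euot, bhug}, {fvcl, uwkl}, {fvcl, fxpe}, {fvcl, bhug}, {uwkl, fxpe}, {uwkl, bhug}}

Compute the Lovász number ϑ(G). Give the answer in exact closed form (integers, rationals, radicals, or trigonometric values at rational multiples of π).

N(bqbj) = {gqwd, bgdx, tyzc, jxmp, ynzt, ndkr, uwkl, fxpe, bhug}, |N(bqbj)| = 9.
N(euot) = {gqwd, bgdx, tyzc, jxmp, ynzt, ndkr, uwkl, fxpe, bhug}, |N(euot)| = 9.
deg(fxpe) = 11; N(fxpe) = {gqwd, htyo, lkbd, bmez, bqbj, tyzc, ynzt, ndkr, euot, fvcl, uwkl}.
Vertex uwkl has 10 neighbors: htyo, bgdx, lkbd, bmez, bqbj, jxmp, euot, fvcl, fxpe, bhug.
Complete multipartite on [6, 5, 4]: sandwich collapses at ϑ=6.
= 6.000000000… (decimal).
Lovász sandwich 6 ≤ 6 ≤ 6: collapsed.

6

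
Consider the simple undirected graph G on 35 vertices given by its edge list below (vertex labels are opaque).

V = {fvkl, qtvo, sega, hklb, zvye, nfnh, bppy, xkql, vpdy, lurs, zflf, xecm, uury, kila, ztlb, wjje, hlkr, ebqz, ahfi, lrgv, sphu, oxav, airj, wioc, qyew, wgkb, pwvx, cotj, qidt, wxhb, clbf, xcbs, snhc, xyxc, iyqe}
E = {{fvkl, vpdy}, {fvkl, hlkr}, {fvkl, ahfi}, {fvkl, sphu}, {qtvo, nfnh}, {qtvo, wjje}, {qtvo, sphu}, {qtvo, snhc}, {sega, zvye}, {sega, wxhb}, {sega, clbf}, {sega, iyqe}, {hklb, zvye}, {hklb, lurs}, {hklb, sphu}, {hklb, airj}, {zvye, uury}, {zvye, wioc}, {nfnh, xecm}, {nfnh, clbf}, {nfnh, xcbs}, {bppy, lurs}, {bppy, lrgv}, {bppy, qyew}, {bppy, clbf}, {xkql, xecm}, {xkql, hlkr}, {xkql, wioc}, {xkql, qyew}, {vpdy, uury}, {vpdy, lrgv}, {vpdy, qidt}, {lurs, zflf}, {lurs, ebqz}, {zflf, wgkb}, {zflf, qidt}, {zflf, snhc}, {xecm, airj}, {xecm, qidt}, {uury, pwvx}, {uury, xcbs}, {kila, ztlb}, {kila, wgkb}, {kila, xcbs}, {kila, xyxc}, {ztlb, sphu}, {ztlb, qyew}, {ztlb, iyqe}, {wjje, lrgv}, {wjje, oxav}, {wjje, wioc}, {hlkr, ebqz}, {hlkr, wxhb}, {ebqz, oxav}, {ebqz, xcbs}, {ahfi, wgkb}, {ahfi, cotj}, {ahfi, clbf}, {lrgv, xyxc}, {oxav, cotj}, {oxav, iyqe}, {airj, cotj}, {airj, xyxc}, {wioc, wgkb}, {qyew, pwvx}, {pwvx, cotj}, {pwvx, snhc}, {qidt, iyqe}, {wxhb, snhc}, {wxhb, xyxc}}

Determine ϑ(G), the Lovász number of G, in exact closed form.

15

Vertex bppy has 4 neighbors: lurs, lrgv, qyew, clbf.
Vertex wxhb has 4 neighbors: sega, hlkr, snhc, xyxc.
N(ebqz) = {lurs, hlkr, oxav, xcbs}, |N(ebqz)| = 4.
deg(snhc) = 4; N(snhc) = {qtvo, zflf, pwvx, wxhb}.
4-regular, N=35; Kneser K(7,3) on C(7,3)=35 vertices.
Distinct eigenvalues (to 5 d.p.): [4.0, 2.0, -1.0, -3.0].
With N=35: ϑ(G) = 35·(-1*(-3))/(4−(-3)) = 15.
ϑ(G) ≈ 15.0000.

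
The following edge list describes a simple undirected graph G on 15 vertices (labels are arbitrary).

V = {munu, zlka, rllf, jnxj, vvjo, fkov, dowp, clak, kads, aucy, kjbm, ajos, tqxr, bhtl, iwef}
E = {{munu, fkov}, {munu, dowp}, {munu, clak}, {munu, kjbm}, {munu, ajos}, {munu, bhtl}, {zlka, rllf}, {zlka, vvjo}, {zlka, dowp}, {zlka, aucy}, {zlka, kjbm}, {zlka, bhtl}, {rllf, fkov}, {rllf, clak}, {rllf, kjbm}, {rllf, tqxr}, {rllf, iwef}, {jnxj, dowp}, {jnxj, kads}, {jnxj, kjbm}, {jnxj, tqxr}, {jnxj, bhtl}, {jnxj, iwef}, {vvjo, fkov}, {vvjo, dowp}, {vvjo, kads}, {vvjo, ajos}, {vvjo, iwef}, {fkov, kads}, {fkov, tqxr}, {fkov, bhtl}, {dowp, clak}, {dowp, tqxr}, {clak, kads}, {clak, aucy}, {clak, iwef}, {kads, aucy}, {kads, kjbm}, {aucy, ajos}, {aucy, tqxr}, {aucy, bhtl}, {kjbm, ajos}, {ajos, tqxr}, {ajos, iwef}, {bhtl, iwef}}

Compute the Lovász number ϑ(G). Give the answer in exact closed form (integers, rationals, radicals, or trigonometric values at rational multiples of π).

N(fkov) = {munu, rllf, vvjo, kads, tqxr, bhtl}, |N(fkov)| = 6.
deg(zlka) = 6; N(zlka) = {rllf, vvjo, dowp, aucy, kjbm, bhtl}.
deg(vvjo) = 6; N(vvjo) = {zlka, fkov, dowp, kads, ajos, iwef}.
deg(tqxr) = 6; N(tqxr) = {rllf, jnxj, fkov, dowp, aucy, ajos}.
15-vertex 6-regular graph: Kneser-type, 2-subsets of [6].
Distinct eigenvalues (to 4 d.p.): [6.0, 1.0, -3.0].
With N=15: ϑ(G) = 15·(-1*(-3))/(6−(-3)) = 5.
≈ 5.0000000 (to 7 d.p.).

5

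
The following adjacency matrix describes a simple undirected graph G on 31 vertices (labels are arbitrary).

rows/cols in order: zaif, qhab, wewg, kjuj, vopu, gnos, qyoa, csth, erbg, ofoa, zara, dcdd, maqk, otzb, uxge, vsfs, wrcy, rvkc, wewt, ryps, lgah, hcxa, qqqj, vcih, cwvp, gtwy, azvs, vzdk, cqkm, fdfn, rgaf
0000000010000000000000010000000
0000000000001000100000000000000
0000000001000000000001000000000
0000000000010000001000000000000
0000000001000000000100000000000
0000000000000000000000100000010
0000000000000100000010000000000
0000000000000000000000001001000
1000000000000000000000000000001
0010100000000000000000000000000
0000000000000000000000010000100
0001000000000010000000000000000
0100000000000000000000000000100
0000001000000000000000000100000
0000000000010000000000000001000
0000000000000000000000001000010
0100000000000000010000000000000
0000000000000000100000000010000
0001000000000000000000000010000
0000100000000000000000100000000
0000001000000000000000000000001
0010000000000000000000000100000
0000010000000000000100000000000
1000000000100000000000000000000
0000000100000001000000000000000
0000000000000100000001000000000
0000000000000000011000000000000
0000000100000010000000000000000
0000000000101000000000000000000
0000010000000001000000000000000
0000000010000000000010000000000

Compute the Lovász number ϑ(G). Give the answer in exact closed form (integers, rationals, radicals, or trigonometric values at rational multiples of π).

Vertex ryps has 2 neighbors: vopu, qqqj.
N(vsfs) = {cwvp, fdfn}, |N(vsfs)| = 2.
deg(lgah) = 2; N(lgah) = {qyoa, rgaf}.
deg(uxge) = 2; N(uxge) = {dcdd, vzdk}.
Regular of degree 2 on 31 vertices: this is C_{31}, the 31-cycle.
Distinct eigenvalues (to 5 d.p.): [2.0, 1.95906, 1.83792, 1.64153, 1.37793, 1.05793, 0.69461, 0.30286, -0.1013, -0.50131, -0.88079, -1.22421, -1.51752, -1.74869, -1.90828, -1.98974].
ϑ = −N·λ_min/(λ_max−λ_min) = −31·(-2*cos(pi/31))/(2−(-2*cos(pi/31))) = 31*cos(pi/31)/(cos(pi/31) + 1).
= 15.46013… (decimal).
α=15, χ(Ḡ)=16; ϑ=31*cos(pi/31)/(cos(pi/31) + 1) lies between (both strict).

31*cos(pi/31)/(cos(pi/31) + 1)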